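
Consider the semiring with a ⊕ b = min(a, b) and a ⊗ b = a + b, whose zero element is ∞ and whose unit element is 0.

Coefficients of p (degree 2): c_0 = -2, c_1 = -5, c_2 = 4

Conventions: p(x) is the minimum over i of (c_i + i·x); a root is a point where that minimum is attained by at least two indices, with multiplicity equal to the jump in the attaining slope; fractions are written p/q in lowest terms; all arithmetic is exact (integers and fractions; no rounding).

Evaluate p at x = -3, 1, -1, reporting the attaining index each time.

p(-3) = min(-2+0·(-3)=-2, -5+1·(-3)=-8, 4+2·(-3)=-2) = -8 (attained by i=1)
p(1) = min(-2+0·1=-2, -5+1·1=-4, 4+2·1=6) = -4 (attained by i=1)
p(-1) = min(-2+0·(-1)=-2, -5+1·(-1)=-6, 4+2·(-1)=2) = -6 (attained by i=1)
Answer: p(-3) = -8; p(1) = -4; p(-1) = -6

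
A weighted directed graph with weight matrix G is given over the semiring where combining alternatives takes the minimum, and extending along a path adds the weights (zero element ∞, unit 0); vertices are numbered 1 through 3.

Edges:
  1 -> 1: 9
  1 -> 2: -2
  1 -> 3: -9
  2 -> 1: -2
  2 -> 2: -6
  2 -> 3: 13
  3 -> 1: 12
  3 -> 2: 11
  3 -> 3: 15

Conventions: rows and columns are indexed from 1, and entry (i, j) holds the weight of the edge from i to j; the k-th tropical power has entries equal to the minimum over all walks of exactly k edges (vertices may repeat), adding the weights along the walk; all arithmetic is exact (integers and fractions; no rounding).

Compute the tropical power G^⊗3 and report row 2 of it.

G^⊗2:
  [-4, -8, 0]
  [-8, -12, -11]
  [9, 5, 3]
G^⊗3:
  [-10, -14, -13]
  [-14, -18, -17]
  [3, -1, 0]
Answer: row 2 of G^⊗3 = [-14, -18, -17]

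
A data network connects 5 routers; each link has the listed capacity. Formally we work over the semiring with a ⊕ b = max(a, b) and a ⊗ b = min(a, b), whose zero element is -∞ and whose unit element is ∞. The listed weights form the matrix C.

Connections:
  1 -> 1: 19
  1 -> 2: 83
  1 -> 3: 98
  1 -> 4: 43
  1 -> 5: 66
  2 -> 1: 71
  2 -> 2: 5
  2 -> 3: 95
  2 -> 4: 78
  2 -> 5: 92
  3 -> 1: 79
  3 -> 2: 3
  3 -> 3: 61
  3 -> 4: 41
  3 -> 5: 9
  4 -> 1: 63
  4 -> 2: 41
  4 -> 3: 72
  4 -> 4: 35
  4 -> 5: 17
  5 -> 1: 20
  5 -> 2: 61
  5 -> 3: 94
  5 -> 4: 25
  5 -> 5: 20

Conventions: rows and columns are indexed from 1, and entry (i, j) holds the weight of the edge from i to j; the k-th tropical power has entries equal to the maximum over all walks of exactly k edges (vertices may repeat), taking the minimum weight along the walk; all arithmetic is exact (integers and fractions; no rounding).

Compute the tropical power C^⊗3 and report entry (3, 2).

C^⊗2:
  [79, 61, 83, 78, 83]
  [79, 71, 92, 43, 66]
  [61, 79, 79, 43, 66]
  [72, 63, 63, 43, 63]
  [79, 25, 61, 61, 61]
C^⊗3:
  [79, 79, 83, 61, 66]
  [79, 79, 79, 71, 71]
  [79, 61, 79, 78, 79]
  [63, 72, 72, 63, 66]
  [61, 79, 79, 43, 66]
Key observation: the optimum is the walk 3->1->5->2, with weight 79 min 66 min 61 = 61.
Optimal value attained by: walk 3->1->5->2.
Answer: (C^⊗3)[3][2] = 61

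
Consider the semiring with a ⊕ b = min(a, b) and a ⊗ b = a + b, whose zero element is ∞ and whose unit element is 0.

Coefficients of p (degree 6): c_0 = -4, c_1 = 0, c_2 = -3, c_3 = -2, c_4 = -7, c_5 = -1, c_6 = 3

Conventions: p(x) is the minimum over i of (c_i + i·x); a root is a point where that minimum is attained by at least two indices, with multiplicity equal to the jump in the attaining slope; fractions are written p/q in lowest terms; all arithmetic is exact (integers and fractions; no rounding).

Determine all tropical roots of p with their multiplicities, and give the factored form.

hull edge (i=0, c=-4) to (i=4, c=-7): slope -3/4, span 4
hull edge (i=4, c=-7) to (i=6, c=3): slope 5, span 2
Factored form: p(x) = 3 ⊗ (x ⊕ (-5)) ⊗ (x ⊕ (-5)) ⊗ (x ⊕ 3/4) ⊗ (x ⊕ 3/4) ⊗ (x ⊕ 3/4) ⊗ (x ⊕ 3/4)
Answer: roots = -5 (mult 2), 3/4 (mult 4)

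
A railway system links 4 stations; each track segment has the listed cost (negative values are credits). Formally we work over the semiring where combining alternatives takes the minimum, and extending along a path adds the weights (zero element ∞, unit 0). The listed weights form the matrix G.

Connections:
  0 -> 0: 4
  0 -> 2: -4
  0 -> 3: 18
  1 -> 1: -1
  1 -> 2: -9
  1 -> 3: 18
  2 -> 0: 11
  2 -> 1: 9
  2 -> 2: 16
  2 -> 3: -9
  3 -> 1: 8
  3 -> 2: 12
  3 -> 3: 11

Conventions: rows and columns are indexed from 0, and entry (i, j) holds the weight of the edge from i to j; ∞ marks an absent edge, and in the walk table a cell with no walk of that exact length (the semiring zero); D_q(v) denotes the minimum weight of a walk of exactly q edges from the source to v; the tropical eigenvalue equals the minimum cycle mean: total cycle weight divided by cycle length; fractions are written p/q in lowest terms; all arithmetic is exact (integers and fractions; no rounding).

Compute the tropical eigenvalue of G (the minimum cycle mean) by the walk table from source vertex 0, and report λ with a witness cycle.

q=0: [0, ∞, ∞, ∞]
q=1: [4, ∞, -4, 18]
q=2: [7, 5, 0, -13]
q=3: [11, -5, -4, -9]
q=4: [7, -6, -14, -13]
Optimal cycle mean attained by: cycle 1->2->3->1, total (-9) + (-9) + 8, length 3.
Answer: λ = -10/3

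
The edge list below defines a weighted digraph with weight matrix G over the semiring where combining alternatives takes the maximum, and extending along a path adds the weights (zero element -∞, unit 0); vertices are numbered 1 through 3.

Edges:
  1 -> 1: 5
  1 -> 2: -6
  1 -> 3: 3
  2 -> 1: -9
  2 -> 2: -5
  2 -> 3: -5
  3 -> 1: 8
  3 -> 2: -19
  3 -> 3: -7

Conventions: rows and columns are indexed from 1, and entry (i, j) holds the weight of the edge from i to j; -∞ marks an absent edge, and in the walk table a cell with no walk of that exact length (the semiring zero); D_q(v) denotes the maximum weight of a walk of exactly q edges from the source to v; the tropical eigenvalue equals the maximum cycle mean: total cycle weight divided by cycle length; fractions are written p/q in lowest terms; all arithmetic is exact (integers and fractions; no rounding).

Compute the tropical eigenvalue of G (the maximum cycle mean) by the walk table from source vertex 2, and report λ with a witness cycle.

q=0: [-∞, 0, -∞]
q=1: [-9, -5, -5]
q=2: [3, -10, -6]
q=3: [8, -3, 6]
Optimal cycle mean attained by: cycle 1->3->1, total 3 + 8, length 2.
Answer: λ = 11/2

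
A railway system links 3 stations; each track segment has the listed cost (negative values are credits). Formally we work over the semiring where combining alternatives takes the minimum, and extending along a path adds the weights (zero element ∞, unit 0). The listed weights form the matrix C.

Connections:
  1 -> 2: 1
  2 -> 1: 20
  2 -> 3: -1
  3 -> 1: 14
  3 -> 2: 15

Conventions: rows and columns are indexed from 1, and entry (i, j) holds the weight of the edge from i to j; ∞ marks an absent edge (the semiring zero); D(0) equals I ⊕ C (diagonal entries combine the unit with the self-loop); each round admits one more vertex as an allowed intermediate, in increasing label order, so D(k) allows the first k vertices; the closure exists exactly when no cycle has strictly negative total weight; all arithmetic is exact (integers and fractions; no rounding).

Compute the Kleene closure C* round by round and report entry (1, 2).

D(0):
  [0, 1, ∞]
  [20, 0, -1]
  [14, 15, 0]
D(1):
  [0, 1, ∞]
  [20, 0, -1]
  [14, 15, 0]
D(2):
  [0, 1, 0]
  [20, 0, -1]
  [14, 15, 0]
D(3):
  [0, 1, 0]
  [13, 0, -1]
  [14, 15, 0]
Answer: C*[1][2] = 1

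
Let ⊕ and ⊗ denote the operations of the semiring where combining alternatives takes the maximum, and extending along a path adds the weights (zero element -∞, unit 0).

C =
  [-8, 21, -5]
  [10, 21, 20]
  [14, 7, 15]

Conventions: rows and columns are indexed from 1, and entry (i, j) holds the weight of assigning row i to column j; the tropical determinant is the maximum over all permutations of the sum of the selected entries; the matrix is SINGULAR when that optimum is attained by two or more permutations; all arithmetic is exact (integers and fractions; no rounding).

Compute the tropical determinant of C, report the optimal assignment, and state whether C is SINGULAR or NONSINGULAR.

σ = (1, 2, 3): (-8) + 21 + 15 = 28
σ = (1, 3, 2): (-8) + 20 + 7 = 19
σ = (2, 1, 3): 21 + 10 + 15 = 46
σ = (2, 3, 1): 21 + 20 + 14 = 55
σ = (3, 1, 2): (-5) + 10 + 7 = 12
σ = (3, 2, 1): (-5) + 21 + 14 = 30
Optimal value attained by: σ = (2, 3, 1).
Answer: det⊕(C) = 55; verdict: NONSINGULAR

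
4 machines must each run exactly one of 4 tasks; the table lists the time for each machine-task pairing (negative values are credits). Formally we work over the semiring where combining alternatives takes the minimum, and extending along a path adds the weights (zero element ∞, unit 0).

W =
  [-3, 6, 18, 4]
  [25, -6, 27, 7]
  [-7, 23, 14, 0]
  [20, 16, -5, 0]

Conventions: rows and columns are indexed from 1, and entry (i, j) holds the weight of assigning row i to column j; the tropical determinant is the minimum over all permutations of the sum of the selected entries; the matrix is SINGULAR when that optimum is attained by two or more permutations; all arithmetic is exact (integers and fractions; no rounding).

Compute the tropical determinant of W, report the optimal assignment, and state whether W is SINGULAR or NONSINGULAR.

σ = (1, 2, 3, 4): (-3) + (-6) + 14 + 0 = 5
σ = (1, 2, 4, 3): (-3) + (-6) + 0 + (-5) = -14
σ = (1, 3, 2, 4): (-3) + 27 + 23 + 0 = 47
σ = (1, 3, 4, 2): (-3) + 27 + 0 + 16 = 40
σ = (1, 4, 2, 3): (-3) + 7 + 23 + (-5) = 22
σ = (1, 4, 3, 2): (-3) + 7 + 14 + 16 = 34
σ = (2, 1, 3, 4): 6 + 25 + 14 + 0 = 45
σ = (2, 1, 4, 3): 6 + 25 + 0 + (-5) = 26
σ = (2, 3, 1, 4): 6 + 27 + (-7) + 0 = 26
σ = (2, 3, 4, 1): 6 + 27 + 0 + 20 = 53
σ = (2, 4, 1, 3): 6 + 7 + (-7) + (-5) = 1
σ = (2, 4, 3, 1): 6 + 7 + 14 + 20 = 47
σ = (3, 1, 2, 4): 18 + 25 + 23 + 0 = 66
σ = (3, 1, 4, 2): 18 + 25 + 0 + 16 = 59
σ = (3, 2, 1, 4): 18 + (-6) + (-7) + 0 = 5
σ = (3, 2, 4, 1): 18 + (-6) + 0 + 20 = 32
σ = (3, 4, 1, 2): 18 + 7 + (-7) + 16 = 34
σ = (3, 4, 2, 1): 18 + 7 + 23 + 20 = 68
σ = (4, 1, 2, 3): 4 + 25 + 23 + (-5) = 47
σ = (4, 1, 3, 2): 4 + 25 + 14 + 16 = 59
σ = (4, 2, 1, 3): 4 + (-6) + (-7) + (-5) = -14
σ = (4, 2, 3, 1): 4 + (-6) + 14 + 20 = 32
σ = (4, 3, 1, 2): 4 + 27 + (-7) + 16 = 40
σ = (4, 3, 2, 1): 4 + 27 + 23 + 20 = 74
Optimal value attained by: σ = (1, 2, 4, 3).
Answer: det⊕(W) = -14; verdict: SINGULAR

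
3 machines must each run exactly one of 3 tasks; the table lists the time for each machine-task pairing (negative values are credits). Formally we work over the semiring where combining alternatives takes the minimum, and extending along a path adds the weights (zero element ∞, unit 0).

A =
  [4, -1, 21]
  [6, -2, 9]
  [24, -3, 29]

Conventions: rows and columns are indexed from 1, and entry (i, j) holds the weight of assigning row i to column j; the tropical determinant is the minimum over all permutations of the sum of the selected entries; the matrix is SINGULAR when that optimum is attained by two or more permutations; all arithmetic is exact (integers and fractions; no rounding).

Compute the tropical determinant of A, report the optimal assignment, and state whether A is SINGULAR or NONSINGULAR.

σ = (1, 2, 3): 4 + (-2) + 29 = 31
σ = (1, 3, 2): 4 + 9 + (-3) = 10
σ = (2, 1, 3): (-1) + 6 + 29 = 34
σ = (2, 3, 1): (-1) + 9 + 24 = 32
σ = (3, 1, 2): 21 + 6 + (-3) = 24
σ = (3, 2, 1): 21 + (-2) + 24 = 43
Optimal value attained by: σ = (1, 3, 2).
Answer: det⊕(A) = 10; verdict: NONSINGULAR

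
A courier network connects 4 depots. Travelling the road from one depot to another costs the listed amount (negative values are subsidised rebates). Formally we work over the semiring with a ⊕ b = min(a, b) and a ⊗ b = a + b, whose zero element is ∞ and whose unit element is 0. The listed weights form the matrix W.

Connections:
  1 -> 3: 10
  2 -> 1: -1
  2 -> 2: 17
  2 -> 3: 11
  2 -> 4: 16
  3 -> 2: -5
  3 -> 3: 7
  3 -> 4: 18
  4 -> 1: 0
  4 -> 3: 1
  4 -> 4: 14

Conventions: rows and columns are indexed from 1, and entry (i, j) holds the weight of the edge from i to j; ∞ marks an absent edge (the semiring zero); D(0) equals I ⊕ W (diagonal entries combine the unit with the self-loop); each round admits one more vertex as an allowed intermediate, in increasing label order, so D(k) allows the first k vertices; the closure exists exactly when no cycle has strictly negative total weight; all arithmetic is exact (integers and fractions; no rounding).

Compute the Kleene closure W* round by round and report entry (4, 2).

D(0):
  [0, ∞, 10, ∞]
  [-1, 0, 11, 16]
  [∞, -5, 0, 18]
  [0, ∞, 1, 0]
D(1):
  [0, ∞, 10, ∞]
  [-1, 0, 9, 16]
  [∞, -5, 0, 18]
  [0, ∞, 1, 0]
D(2):
  [0, ∞, 10, ∞]
  [-1, 0, 9, 16]
  [-6, -5, 0, 11]
  [0, ∞, 1, 0]
D(3):
  [0, 5, 10, 21]
  [-1, 0, 9, 16]
  [-6, -5, 0, 11]
  [-5, -4, 1, 0]
D(4):
  [0, 5, 10, 21]
  [-1, 0, 9, 16]
  [-6, -5, 0, 11]
  [-5, -4, 1, 0]
Answer: W*[4][2] = -4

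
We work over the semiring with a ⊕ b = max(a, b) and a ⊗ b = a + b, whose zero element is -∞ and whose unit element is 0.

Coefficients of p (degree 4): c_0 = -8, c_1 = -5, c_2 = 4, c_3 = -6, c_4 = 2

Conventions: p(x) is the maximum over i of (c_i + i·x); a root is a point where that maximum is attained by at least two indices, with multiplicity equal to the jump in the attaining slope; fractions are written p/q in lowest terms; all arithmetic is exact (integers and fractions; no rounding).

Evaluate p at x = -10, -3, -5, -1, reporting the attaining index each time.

p(-10) = max(-8+0·(-10)=-8, -5+1·(-10)=-15, 4+2·(-10)=-16, -6+3·(-10)=-36, 2+4·(-10)=-38) = -8 (attained by i=0)
p(-3) = max(-8+0·(-3)=-8, -5+1·(-3)=-8, 4+2·(-3)=-2, -6+3·(-3)=-15, 2+4·(-3)=-10) = -2 (attained by i=2)
p(-5) = max(-8+0·(-5)=-8, -5+1·(-5)=-10, 4+2·(-5)=-6, -6+3·(-5)=-21, 2+4·(-5)=-18) = -6 (attained by i=2)
p(-1) = max(-8+0·(-1)=-8, -5+1·(-1)=-6, 4+2·(-1)=2, -6+3·(-1)=-9, 2+4·(-1)=-2) = 2 (attained by i=2)
Answer: p(-10) = -8; p(-3) = -2; p(-5) = -6; p(-1) = 2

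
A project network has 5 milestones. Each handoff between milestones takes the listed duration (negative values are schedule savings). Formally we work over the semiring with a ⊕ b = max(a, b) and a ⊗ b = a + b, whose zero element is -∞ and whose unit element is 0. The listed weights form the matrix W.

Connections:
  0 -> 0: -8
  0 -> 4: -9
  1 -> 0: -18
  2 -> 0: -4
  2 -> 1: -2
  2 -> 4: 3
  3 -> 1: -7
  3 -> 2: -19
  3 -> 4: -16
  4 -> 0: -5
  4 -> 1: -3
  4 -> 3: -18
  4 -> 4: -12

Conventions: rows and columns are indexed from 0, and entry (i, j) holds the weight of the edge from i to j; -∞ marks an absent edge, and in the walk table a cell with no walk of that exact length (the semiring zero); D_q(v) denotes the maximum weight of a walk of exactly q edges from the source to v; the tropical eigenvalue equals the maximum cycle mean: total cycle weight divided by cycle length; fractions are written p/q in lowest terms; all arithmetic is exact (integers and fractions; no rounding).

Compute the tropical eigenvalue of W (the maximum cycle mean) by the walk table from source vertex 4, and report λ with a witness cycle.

q=0: [-∞, -∞, -∞, -∞, 0]
q=1: [-5, -3, -∞, -18, -12]
q=2: [-13, -15, -37, -30, -14]
q=3: [-19, -17, -49, -32, -22]
q=4: [-27, -25, -51, -40, -28]
q=5: [-33, -31, -59, -46, -36]
Optimal cycle mean attained by: cycle 0->4->0, total (-9) + (-5), length 2.
Answer: λ = -7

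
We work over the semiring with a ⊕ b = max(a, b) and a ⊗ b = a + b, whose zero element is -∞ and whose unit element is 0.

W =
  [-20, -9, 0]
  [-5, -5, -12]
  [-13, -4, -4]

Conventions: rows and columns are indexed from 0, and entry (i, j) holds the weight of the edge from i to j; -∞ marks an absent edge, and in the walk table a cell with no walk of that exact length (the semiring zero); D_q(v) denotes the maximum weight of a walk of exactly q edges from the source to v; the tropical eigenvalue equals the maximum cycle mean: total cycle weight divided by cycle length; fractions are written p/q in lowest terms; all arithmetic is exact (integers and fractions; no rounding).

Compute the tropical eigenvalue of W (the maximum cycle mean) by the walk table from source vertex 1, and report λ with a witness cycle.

q=0: [-∞, 0, -∞]
q=1: [-5, -5, -12]
q=2: [-10, -10, -5]
q=3: [-15, -9, -9]
Optimal cycle mean attained by: cycle 0->2->1->0, total 0 + (-4) + (-5), length 3.
Answer: λ = -3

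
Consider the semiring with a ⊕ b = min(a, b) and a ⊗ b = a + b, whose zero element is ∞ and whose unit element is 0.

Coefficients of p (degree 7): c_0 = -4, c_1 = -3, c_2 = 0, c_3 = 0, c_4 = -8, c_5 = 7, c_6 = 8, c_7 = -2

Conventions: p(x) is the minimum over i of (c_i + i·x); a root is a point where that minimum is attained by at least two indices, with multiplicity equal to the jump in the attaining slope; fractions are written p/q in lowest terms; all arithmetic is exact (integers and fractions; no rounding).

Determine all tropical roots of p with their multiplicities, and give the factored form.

hull edge (i=0, c=-4) to (i=4, c=-8): slope -1, span 4
hull edge (i=4, c=-8) to (i=7, c=-2): slope 2, span 3
Factored form: p(x) = -2 ⊗ (x ⊕ (-2)) ⊗ (x ⊕ (-2)) ⊗ (x ⊕ (-2)) ⊗ (x ⊕ 1) ⊗ (x ⊕ 1) ⊗ (x ⊕ 1) ⊗ (x ⊕ 1)
Answer: roots = -2 (mult 3), 1 (mult 4)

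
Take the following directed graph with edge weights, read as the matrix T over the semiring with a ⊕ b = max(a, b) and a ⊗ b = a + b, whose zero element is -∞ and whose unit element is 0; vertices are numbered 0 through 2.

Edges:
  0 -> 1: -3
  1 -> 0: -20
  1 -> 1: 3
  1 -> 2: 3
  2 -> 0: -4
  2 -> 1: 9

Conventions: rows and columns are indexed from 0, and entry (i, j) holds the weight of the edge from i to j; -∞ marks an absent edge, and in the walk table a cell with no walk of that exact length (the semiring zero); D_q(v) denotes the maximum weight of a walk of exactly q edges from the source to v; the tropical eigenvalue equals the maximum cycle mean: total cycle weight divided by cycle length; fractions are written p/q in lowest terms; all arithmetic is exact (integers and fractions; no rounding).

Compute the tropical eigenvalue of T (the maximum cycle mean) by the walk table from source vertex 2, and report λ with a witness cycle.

q=0: [-∞, -∞, 0]
q=1: [-4, 9, -∞]
q=2: [-11, 12, 12]
q=3: [8, 21, 15]
Optimal cycle mean attained by: cycle 1->2->1, total 3 + 9, length 2.
Answer: λ = 6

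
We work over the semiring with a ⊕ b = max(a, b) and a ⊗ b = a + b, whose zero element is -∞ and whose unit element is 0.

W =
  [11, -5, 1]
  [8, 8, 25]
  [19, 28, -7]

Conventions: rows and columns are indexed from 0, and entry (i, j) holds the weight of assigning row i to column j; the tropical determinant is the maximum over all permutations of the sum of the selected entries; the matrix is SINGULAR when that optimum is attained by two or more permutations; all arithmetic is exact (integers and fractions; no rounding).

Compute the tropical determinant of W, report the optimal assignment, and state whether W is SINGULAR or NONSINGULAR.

σ = (0, 1, 2): 11 + 8 + (-7) = 12
σ = (0, 2, 1): 11 + 25 + 28 = 64
σ = (1, 0, 2): (-5) + 8 + (-7) = -4
σ = (1, 2, 0): (-5) + 25 + 19 = 39
σ = (2, 0, 1): 1 + 8 + 28 = 37
σ = (2, 1, 0): 1 + 8 + 19 = 28
Optimal value attained by: σ = (0, 2, 1).
Answer: det⊕(W) = 64; verdict: NONSINGULAR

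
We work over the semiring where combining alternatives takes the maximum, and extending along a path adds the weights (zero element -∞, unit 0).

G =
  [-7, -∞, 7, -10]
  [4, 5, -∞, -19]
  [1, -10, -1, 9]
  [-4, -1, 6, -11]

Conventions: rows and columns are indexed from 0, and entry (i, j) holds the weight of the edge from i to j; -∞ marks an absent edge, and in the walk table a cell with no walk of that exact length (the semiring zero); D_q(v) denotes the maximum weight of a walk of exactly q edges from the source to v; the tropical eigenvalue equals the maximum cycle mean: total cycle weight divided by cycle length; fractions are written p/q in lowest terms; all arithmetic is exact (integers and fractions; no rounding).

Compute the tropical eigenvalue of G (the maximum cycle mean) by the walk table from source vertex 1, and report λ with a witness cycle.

q=0: [-∞, 0, -∞, -∞]
q=1: [4, 5, -∞, -19]
q=2: [9, 10, 11, -6]
q=3: [14, 15, 16, 20]
q=4: [19, 20, 26, 25]
Optimal cycle mean attained by: cycle 2->3->2, total 9 + 6, length 2.
Answer: λ = 15/2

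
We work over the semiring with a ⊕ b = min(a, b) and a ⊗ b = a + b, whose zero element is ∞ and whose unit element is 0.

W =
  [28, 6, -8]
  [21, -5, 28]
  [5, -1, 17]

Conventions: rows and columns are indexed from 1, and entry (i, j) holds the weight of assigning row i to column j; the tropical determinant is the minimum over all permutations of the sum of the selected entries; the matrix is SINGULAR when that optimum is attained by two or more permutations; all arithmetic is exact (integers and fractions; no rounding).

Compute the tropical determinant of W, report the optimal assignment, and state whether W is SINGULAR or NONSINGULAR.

σ = (1, 2, 3): 28 + (-5) + 17 = 40
σ = (1, 3, 2): 28 + 28 + (-1) = 55
σ = (2, 1, 3): 6 + 21 + 17 = 44
σ = (2, 3, 1): 6 + 28 + 5 = 39
σ = (3, 1, 2): (-8) + 21 + (-1) = 12
σ = (3, 2, 1): (-8) + (-5) + 5 = -8
Optimal value attained by: σ = (3, 2, 1).
Answer: det⊕(W) = -8; verdict: NONSINGULAR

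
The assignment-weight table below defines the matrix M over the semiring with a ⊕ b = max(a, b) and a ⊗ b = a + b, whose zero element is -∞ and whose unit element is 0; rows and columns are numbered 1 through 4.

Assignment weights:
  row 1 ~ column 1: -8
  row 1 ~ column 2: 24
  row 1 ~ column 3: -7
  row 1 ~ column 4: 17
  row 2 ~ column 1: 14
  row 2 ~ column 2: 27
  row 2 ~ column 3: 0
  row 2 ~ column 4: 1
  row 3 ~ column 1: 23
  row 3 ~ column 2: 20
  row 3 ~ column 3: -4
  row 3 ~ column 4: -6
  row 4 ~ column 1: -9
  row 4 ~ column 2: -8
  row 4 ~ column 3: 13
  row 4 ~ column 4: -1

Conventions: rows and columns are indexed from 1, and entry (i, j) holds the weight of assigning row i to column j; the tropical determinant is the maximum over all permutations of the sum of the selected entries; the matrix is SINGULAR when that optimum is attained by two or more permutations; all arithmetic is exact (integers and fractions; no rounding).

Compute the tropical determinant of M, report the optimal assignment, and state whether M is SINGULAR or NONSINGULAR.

σ = (1, 2, 3, 4): (-8) + 27 + (-4) + (-1) = 14
σ = (1, 2, 4, 3): (-8) + 27 + (-6) + 13 = 26
σ = (1, 3, 2, 4): (-8) + 0 + 20 + (-1) = 11
σ = (1, 3, 4, 2): (-8) + 0 + (-6) + (-8) = -22
σ = (1, 4, 2, 3): (-8) + 1 + 20 + 13 = 26
σ = (1, 4, 3, 2): (-8) + 1 + (-4) + (-8) = -19
σ = (2, 1, 3, 4): 24 + 14 + (-4) + (-1) = 33
σ = (2, 1, 4, 3): 24 + 14 + (-6) + 13 = 45
σ = (2, 3, 1, 4): 24 + 0 + 23 + (-1) = 46
σ = (2, 3, 4, 1): 24 + 0 + (-6) + (-9) = 9
σ = (2, 4, 1, 3): 24 + 1 + 23 + 13 = 61
σ = (2, 4, 3, 1): 24 + 1 + (-4) + (-9) = 12
σ = (3, 1, 2, 4): (-7) + 14 + 20 + (-1) = 26
σ = (3, 1, 4, 2): (-7) + 14 + (-6) + (-8) = -7
σ = (3, 2, 1, 4): (-7) + 27 + 23 + (-1) = 42
σ = (3, 2, 4, 1): (-7) + 27 + (-6) + (-9) = 5
σ = (3, 4, 1, 2): (-7) + 1 + 23 + (-8) = 9
σ = (3, 4, 2, 1): (-7) + 1 + 20 + (-9) = 5
σ = (4, 1, 2, 3): 17 + 14 + 20 + 13 = 64
σ = (4, 1, 3, 2): 17 + 14 + (-4) + (-8) = 19
σ = (4, 2, 1, 3): 17 + 27 + 23 + 13 = 80
σ = (4, 2, 3, 1): 17 + 27 + (-4) + (-9) = 31
σ = (4, 3, 1, 2): 17 + 0 + 23 + (-8) = 32
σ = (4, 3, 2, 1): 17 + 0 + 20 + (-9) = 28
Optimal value attained by: σ = (4, 2, 1, 3).
Answer: det⊕(M) = 80; verdict: NONSINGULAR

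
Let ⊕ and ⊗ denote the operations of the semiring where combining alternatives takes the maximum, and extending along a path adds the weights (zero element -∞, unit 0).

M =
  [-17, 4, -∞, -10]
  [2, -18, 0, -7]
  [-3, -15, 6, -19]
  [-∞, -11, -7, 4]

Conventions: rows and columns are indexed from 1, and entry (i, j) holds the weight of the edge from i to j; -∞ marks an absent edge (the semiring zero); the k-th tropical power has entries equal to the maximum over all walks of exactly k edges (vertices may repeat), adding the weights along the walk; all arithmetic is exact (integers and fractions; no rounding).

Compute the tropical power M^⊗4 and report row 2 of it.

M^⊗2:
  [6, -13, 4, -3]
  [-3, 6, 6, -3]
  [3, 1, 12, -13]
  [-9, -7, -1, 8]
M^⊗3:
  [1, 10, 10, 1]
  [8, 1, 12, 1]
  [9, 7, 18, -6]
  [-4, -3, 5, 12]
M^⊗4:
  [12, 5, 16, 5]
  [9, 12, 18, 5]
  [15, 13, 24, 0]
  [2, 1, 11, 16]
Answer: row 2 of M^⊗4 = [9, 12, 18, 5]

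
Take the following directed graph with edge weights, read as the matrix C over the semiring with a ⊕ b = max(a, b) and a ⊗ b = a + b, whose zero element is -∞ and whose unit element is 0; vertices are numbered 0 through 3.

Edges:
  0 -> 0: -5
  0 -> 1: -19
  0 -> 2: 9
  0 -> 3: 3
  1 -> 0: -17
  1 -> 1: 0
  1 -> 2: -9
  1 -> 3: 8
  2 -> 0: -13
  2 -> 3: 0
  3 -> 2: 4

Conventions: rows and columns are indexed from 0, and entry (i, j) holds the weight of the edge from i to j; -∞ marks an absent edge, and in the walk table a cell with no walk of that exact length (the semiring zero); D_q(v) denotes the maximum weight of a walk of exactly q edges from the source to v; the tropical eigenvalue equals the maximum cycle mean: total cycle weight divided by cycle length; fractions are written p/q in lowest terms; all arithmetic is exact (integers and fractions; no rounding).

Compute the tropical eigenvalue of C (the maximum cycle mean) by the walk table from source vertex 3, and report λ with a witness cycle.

q=0: [-∞, -∞, -∞, 0]
q=1: [-∞, -∞, 4, -∞]
q=2: [-9, -∞, -∞, 4]
q=3: [-14, -28, 8, -6]
q=4: [-5, -28, -2, 8]
Optimal cycle mean attained by: cycle 2->3->2, total 0 + 4, length 2.
Answer: λ = 2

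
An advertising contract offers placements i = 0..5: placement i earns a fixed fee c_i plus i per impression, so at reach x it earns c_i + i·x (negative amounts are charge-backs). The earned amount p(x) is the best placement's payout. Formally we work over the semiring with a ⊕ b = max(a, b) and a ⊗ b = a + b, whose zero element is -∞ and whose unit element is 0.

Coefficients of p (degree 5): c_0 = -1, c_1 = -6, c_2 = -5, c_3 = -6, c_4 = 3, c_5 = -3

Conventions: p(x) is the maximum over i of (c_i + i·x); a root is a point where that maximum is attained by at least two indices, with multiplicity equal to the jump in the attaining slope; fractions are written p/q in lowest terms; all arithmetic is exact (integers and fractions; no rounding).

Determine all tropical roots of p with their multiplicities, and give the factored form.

hull edge (i=0, c=-1) to (i=4, c=3): slope 1, span 4
hull edge (i=4, c=3) to (i=5, c=-3): slope -6, span 1
Factored form: p(x) = -3 ⊗ (x ⊕ (-1)) ⊗ (x ⊕ (-1)) ⊗ (x ⊕ (-1)) ⊗ (x ⊕ (-1)) ⊗ (x ⊕ 6)
Answer: roots = -1 (mult 4), 6 (mult 1)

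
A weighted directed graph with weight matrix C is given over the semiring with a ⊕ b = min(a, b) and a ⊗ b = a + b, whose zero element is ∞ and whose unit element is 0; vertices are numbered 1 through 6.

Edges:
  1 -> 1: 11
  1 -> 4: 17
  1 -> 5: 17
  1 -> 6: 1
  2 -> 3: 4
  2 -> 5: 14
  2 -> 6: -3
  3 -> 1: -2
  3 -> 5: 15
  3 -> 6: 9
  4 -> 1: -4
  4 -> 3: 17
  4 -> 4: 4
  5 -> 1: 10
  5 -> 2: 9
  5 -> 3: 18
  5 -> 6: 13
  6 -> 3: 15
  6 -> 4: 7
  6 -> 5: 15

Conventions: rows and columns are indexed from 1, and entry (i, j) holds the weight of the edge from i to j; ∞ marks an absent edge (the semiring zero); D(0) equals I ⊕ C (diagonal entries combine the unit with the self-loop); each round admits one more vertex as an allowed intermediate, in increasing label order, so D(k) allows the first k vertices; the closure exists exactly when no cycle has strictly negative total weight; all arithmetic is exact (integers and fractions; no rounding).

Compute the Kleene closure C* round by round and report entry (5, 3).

D(0):
  [0, ∞, ∞, 17, 17, 1]
  [∞, 0, 4, ∞, 14, -3]
  [-2, ∞, 0, ∞, 15, 9]
  [-4, ∞, 17, 0, ∞, ∞]
  [10, 9, 18, ∞, 0, 13]
  [∞, ∞, 15, 7, 15, 0]
D(1):
  [0, ∞, ∞, 17, 17, 1]
  [∞, 0, 4, ∞, 14, -3]
  [-2, ∞, 0, 15, 15, -1]
  [-4, ∞, 17, 0, 13, -3]
  [10, 9, 18, 27, 0, 11]
  [∞, ∞, 15, 7, 15, 0]
D(2):
  [0, ∞, ∞, 17, 17, 1]
  [∞, 0, 4, ∞, 14, -3]
  [-2, ∞, 0, 15, 15, -1]
  [-4, ∞, 17, 0, 13, -3]
  [10, 9, 13, 27, 0, 6]
  [∞, ∞, 15, 7, 15, 0]
D(3):
  [0, ∞, ∞, 17, 17, 1]
  [2, 0, 4, 19, 14, -3]
  [-2, ∞, 0, 15, 15, -1]
  [-4, ∞, 17, 0, 13, -3]
  [10, 9, 13, 27, 0, 6]
  [13, ∞, 15, 7, 15, 0]
D(4):
  [0, ∞, 34, 17, 17, 1]
  [2, 0, 4, 19, 14, -3]
  [-2, ∞, 0, 15, 15, -1]
  [-4, ∞, 17, 0, 13, -3]
  [10, 9, 13, 27, 0, 6]
  [3, ∞, 15, 7, 15, 0]
D(5):
  [0, 26, 30, 17, 17, 1]
  [2, 0, 4, 19, 14, -3]
  [-2, 24, 0, 15, 15, -1]
  [-4, 22, 17, 0, 13, -3]
  [10, 9, 13, 27, 0, 6]
  [3, 24, 15, 7, 15, 0]
D(6):
  [0, 25, 16, 8, 16, 1]
  [0, 0, 4, 4, 12, -3]
  [-2, 23, 0, 6, 14, -1]
  [-4, 21, 12, 0, 12, -3]
  [9, 9, 13, 13, 0, 6]
  [3, 24, 15, 7, 15, 0]
Answer: C*[5][3] = 13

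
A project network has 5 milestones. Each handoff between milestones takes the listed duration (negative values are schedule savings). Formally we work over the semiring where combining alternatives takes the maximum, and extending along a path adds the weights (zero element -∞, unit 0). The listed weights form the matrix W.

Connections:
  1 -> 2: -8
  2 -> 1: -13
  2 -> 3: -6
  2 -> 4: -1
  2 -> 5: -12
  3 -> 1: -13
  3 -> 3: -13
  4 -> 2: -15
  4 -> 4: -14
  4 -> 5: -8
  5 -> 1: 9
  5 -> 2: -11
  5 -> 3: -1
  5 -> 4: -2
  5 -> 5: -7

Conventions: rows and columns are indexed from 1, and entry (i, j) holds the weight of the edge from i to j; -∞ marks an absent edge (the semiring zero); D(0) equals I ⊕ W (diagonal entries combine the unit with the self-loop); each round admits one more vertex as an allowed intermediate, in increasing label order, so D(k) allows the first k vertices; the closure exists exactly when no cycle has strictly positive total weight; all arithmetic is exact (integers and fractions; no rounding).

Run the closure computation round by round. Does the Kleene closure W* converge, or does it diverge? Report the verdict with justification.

D(0):
  [0, -8, -∞, -∞, -∞]
  [-13, 0, -6, -1, -12]
  [-13, -∞, 0, -∞, -∞]
  [-∞, -15, -∞, 0, -8]
  [9, -11, -1, -2, 0]
D(1):
  [0, -8, -∞, -∞, -∞]
  [-13, 0, -6, -1, -12]
  [-13, -21, 0, -∞, -∞]
  [-∞, -15, -∞, 0, -8]
  [9, 1, -1, -2, 0]
D(2):
  [0, -8, -14, -9, -20]
  [-13, 0, -6, -1, -12]
  [-13, -21, 0, -22, -33]
  [-28, -15, -21, 0, -8]
  [9, 1, -1, 0, 0]
D(3):
  [0, -8, -14, -9, -20]
  [-13, 0, -6, -1, -12]
  [-13, -21, 0, -22, -33]
  [-28, -15, -21, 0, -8]
  [9, 1, -1, 0, 0]
D(4):
  [0, -8, -14, -9, -17]
  [-13, 0, -6, -1, -9]
  [-13, -21, 0, -22, -30]
  [-28, -15, -21, 0, -8]
  [9, 1, -1, 0, 0]
D(5):
  [0, -8, -14, -9, -17]
  [0, 0, -6, -1, -9]
  [-13, -21, 0, -22, -30]
  [1, -7, -9, 0, -8]
  [9, 1, -1, 0, 0]
Key observation: every diagonal entry stays at the unit through all rounds, so no improving cycle exists.
Answer: CONVERGES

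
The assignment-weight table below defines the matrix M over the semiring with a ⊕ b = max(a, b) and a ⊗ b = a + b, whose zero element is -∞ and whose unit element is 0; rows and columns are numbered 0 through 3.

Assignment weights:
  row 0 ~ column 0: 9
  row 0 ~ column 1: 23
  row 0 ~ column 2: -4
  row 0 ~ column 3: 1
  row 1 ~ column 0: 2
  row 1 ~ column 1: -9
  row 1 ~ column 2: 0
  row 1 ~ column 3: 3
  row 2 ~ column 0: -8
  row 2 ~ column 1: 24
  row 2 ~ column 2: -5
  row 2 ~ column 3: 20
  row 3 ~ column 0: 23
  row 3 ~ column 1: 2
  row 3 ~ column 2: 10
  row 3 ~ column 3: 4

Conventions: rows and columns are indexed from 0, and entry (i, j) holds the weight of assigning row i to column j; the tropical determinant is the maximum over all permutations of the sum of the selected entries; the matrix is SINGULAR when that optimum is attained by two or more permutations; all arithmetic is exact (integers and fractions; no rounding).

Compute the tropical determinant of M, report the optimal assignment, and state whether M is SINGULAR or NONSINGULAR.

σ = (0, 1, 2, 3): 9 + (-9) + (-5) + 4 = -1
σ = (0, 1, 3, 2): 9 + (-9) + 20 + 10 = 30
σ = (0, 2, 1, 3): 9 + 0 + 24 + 4 = 37
σ = (0, 2, 3, 1): 9 + 0 + 20 + 2 = 31
σ = (0, 3, 1, 2): 9 + 3 + 24 + 10 = 46
σ = (0, 3, 2, 1): 9 + 3 + (-5) + 2 = 9
σ = (1, 0, 2, 3): 23 + 2 + (-5) + 4 = 24
σ = (1, 0, 3, 2): 23 + 2 + 20 + 10 = 55
σ = (1, 2, 0, 3): 23 + 0 + (-8) + 4 = 19
σ = (1, 2, 3, 0): 23 + 0 + 20 + 23 = 66
σ = (1, 3, 0, 2): 23 + 3 + (-8) + 10 = 28
σ = (1, 3, 2, 0): 23 + 3 + (-5) + 23 = 44
σ = (2, 0, 1, 3): (-4) + 2 + 24 + 4 = 26
σ = (2, 0, 3, 1): (-4) + 2 + 20 + 2 = 20
σ = (2, 1, 0, 3): (-4) + (-9) + (-8) + 4 = -17
σ = (2, 1, 3, 0): (-4) + (-9) + 20 + 23 = 30
σ = (2, 3, 0, 1): (-4) + 3 + (-8) + 2 = -7
σ = (2, 3, 1, 0): (-4) + 3 + 24 + 23 = 46
σ = (3, 0, 1, 2): 1 + 2 + 24 + 10 = 37
σ = (3, 0, 2, 1): 1 + 2 + (-5) + 2 = 0
σ = (3, 1, 0, 2): 1 + (-9) + (-8) + 10 = -6
σ = (3, 1, 2, 0): 1 + (-9) + (-5) + 23 = 10
σ = (3, 2, 0, 1): 1 + 0 + (-8) + 2 = -5
σ = (3, 2, 1, 0): 1 + 0 + 24 + 23 = 48
Optimal value attained by: σ = (1, 2, 3, 0).
Answer: det⊕(M) = 66; verdict: NONSINGULAR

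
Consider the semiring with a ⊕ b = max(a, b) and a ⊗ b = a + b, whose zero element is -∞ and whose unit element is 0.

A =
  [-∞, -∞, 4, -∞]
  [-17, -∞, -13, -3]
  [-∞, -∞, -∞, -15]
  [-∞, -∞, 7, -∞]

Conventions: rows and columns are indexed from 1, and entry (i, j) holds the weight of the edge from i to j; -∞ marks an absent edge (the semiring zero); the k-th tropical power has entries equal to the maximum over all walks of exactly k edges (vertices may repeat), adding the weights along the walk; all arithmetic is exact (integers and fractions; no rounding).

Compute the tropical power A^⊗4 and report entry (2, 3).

A^⊗2:
  [-∞, -∞, -∞, -11]
  [-∞, -∞, 4, -28]
  [-∞, -∞, -8, -∞]
  [-∞, -∞, -∞, -8]
A^⊗3:
  [-∞, -∞, -4, -∞]
  [-∞, -∞, -21, -11]
  [-∞, -∞, -∞, -23]
  [-∞, -∞, -1, -∞]
A^⊗4:
  [-∞, -∞, -∞, -19]
  [-∞, -∞, -4, -36]
  [-∞, -∞, -16, -∞]
  [-∞, -∞, -∞, -16]
Key observation: the optimum is the walk 2->4->3->4->3, with weight (-3) + 7 + (-15) + 7 = -4.
Optimal value attained by: walk 2->4->3->4->3.
Answer: (A^⊗4)[2][3] = -4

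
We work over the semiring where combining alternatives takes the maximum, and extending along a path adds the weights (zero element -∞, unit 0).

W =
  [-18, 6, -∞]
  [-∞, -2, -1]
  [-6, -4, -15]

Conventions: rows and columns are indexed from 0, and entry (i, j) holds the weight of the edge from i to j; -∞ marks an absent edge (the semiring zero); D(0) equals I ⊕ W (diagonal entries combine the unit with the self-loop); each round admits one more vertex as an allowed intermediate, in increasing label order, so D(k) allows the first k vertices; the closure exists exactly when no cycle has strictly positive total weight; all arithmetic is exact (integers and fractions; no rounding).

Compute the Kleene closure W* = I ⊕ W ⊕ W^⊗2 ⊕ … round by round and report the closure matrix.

D(0):
  [0, 6, -∞]
  [-∞, 0, -1]
  [-6, -4, 0]
D(1):
  [0, 6, -∞]
  [-∞, 0, -1]
  [-6, 0, 0]
D(2):
  [0, 6, 5]
  [-∞, 0, -1]
  [-6, 0, 0]
D(3):
  [0, 6, 5]
  [-7, 0, -1]
  [-6, 0, 0]
Answer: W* = [[0, 6, 5], [-7, 0, -1], [-6, 0, 0]]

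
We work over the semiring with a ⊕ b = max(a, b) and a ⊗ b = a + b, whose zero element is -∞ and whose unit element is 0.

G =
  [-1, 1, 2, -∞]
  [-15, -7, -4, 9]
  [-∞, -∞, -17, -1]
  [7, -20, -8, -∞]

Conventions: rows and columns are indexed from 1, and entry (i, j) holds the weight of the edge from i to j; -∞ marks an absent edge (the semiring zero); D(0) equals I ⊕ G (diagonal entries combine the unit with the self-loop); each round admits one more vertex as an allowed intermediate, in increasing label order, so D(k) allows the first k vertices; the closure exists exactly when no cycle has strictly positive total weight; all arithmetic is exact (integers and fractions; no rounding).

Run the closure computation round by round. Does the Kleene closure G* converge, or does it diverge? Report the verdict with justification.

D(0):
  [0, 1, 2, -∞]
  [-15, 0, -4, 9]
  [-∞, -∞, 0, -1]
  [7, -20, -8, 0]
D(1):
  [0, 1, 2, -∞]
  [-15, 0, -4, 9]
  [-∞, -∞, 0, -1]
  [7, 8, 9, 0]
Detection: at round 2, diagonal entry (4, 4) turns strictly positive.
Key observation: the cycle 4->1->2->4 has total weight 7 + 1 + 9, which is strictly positive.
Answer: DIVERGES — positive cycle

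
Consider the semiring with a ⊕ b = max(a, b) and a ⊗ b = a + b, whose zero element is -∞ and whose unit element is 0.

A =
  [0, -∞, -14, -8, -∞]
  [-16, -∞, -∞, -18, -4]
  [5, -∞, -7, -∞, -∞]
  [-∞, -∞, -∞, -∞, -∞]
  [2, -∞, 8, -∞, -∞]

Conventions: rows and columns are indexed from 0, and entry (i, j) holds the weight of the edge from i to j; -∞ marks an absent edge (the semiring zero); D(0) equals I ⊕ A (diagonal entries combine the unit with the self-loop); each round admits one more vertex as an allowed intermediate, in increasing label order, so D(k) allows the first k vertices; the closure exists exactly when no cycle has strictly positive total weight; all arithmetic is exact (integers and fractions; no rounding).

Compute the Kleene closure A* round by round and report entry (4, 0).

D(0):
  [0, -∞, -14, -8, -∞]
  [-16, 0, -∞, -18, -4]
  [5, -∞, 0, -∞, -∞]
  [-∞, -∞, -∞, 0, -∞]
  [2, -∞, 8, -∞, 0]
D(1):
  [0, -∞, -14, -8, -∞]
  [-16, 0, -30, -18, -4]
  [5, -∞, 0, -3, -∞]
  [-∞, -∞, -∞, 0, -∞]
  [2, -∞, 8, -6, 0]
D(2):
  [0, -∞, -14, -8, -∞]
  [-16, 0, -30, -18, -4]
  [5, -∞, 0, -3, -∞]
  [-∞, -∞, -∞, 0, -∞]
  [2, -∞, 8, -6, 0]
D(3):
  [0, -∞, -14, -8, -∞]
  [-16, 0, -30, -18, -4]
  [5, -∞, 0, -3, -∞]
  [-∞, -∞, -∞, 0, -∞]
  [13, -∞, 8, 5, 0]
D(4):
  [0, -∞, -14, -8, -∞]
  [-16, 0, -30, -18, -4]
  [5, -∞, 0, -3, -∞]
  [-∞, -∞, -∞, 0, -∞]
  [13, -∞, 8, 5, 0]
D(5):
  [0, -∞, -14, -8, -∞]
  [9, 0, 4, 1, -4]
  [5, -∞, 0, -3, -∞]
  [-∞, -∞, -∞, 0, -∞]
  [13, -∞, 8, 5, 0]
Answer: A*[4][0] = 13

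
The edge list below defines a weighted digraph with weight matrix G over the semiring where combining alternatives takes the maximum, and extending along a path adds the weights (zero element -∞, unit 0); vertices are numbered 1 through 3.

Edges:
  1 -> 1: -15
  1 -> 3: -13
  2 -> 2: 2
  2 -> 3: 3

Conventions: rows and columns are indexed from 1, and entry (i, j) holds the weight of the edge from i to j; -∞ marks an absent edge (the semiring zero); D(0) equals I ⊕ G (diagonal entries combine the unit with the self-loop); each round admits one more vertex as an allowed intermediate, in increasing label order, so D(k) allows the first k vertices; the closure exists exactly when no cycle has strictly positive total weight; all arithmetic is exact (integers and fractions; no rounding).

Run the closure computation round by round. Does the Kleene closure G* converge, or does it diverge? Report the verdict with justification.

Detection: at round 0, diagonal entry (2, 2) turns strictly positive.
Key observation: the cycle 2->2 has total weight 2, which is strictly positive.
Answer: DIVERGES — positive cycle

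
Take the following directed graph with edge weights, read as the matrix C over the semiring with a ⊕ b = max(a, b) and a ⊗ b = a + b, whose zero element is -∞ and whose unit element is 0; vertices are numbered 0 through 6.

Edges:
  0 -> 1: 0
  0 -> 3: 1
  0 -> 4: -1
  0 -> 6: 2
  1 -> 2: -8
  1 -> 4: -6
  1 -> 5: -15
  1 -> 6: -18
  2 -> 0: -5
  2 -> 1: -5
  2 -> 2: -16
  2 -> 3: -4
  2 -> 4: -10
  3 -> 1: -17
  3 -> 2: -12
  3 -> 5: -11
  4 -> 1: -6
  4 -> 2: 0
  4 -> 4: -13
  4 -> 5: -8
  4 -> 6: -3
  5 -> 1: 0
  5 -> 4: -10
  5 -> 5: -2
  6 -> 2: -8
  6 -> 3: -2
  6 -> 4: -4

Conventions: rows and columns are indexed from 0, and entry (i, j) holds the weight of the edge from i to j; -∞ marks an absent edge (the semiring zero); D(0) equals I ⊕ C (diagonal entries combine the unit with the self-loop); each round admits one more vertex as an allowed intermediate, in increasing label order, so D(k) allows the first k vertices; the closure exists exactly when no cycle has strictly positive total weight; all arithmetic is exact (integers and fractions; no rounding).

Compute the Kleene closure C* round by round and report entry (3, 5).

D(0):
  [0, 0, -∞, 1, -1, -∞, 2]
  [-∞, 0, -8, -∞, -6, -15, -18]
  [-5, -5, 0, -4, -10, -∞, -∞]
  [-∞, -17, -12, 0, -∞, -11, -∞]
  [-∞, -6, 0, -∞, 0, -8, -3]
  [-∞, 0, -∞, -∞, -10, 0, -∞]
  [-∞, -∞, -8, -2, -4, -∞, 0]
D(1):
  [0, 0, -∞, 1, -1, -∞, 2]
  [-∞, 0, -8, -∞, -6, -15, -18]
  [-5, -5, 0, -4, -6, -∞, -3]
  [-∞, -17, -12, 0, -∞, -11, -∞]
  [-∞, -6, 0, -∞, 0, -8, -3]
  [-∞, 0, -∞, -∞, -10, 0, -∞]
  [-∞, -∞, -8, -2, -4, -∞, 0]
D(2):
  [0, 0, -8, 1, -1, -15, 2]
  [-∞, 0, -8, -∞, -6, -15, -18]
  [-5, -5, 0, -4, -6, -20, -3]
  [-∞, -17, -12, 0, -23, -11, -35]
  [-∞, -6, 0, -∞, 0, -8, -3]
  [-∞, 0, -8, -∞, -6, 0, -18]
  [-∞, -∞, -8, -2, -4, -∞, 0]
D(3):
  [0, 0, -8, 1, -1, -15, 2]
  [-13, 0, -8, -12, -6, -15, -11]
  [-5, -5, 0, -4, -6, -20, -3]
  [-17, -17, -12, 0, -18, -11, -15]
  [-5, -5, 0, -4, 0, -8, -3]
  [-13, 0, -8, -12, -6, 0, -11]
  [-13, -13, -8, -2, -4, -28, 0]
D(4):
  [0, 0, -8, 1, -1, -10, 2]
  [-13, 0, -8, -12, -6, -15, -11]
  [-5, -5, 0, -4, -6, -15, -3]
  [-17, -17, -12, 0, -18, -11, -15]
  [-5, -5, 0, -4, 0, -8, -3]
  [-13, 0, -8, -12, -6, 0, -11]
  [-13, -13, -8, -2, -4, -13, 0]
D(5):
  [0, 0, -1, 1, -1, -9, 2]
  [-11, 0, -6, -10, -6, -14, -9]
  [-5, -5, 0, -4, -6, -14, -3]
  [-17, -17, -12, 0, -18, -11, -15]
  [-5, -5, 0, -4, 0, -8, -3]
  [-11, 0, -6, -10, -6, 0, -9]
  [-9, -9, -4, -2, -4, -12, 0]
D(6):
  [0, 0, -1, 1, -1, -9, 2]
  [-11, 0, -6, -10, -6, -14, -9]
  [-5, -5, 0, -4, -6, -14, -3]
  [-17, -11, -12, 0, -17, -11, -15]
  [-5, -5, 0, -4, 0, -8, -3]
  [-11, 0, -6, -10, -6, 0, -9]
  [-9, -9, -4, -2, -4, -12, 0]
D(7):
  [0, 0, -1, 1, -1, -9, 2]
  [-11, 0, -6, -10, -6, -14, -9]
  [-5, -5, 0, -4, -6, -14, -3]
  [-17, -11, -12, 0, -17, -11, -15]
  [-5, -5, 0, -4, 0, -8, -3]
  [-11, 0, -6, -10, -6, 0, -9]
  [-9, -9, -4, -2, -4, -12, 0]
Answer: C*[3][5] = -11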